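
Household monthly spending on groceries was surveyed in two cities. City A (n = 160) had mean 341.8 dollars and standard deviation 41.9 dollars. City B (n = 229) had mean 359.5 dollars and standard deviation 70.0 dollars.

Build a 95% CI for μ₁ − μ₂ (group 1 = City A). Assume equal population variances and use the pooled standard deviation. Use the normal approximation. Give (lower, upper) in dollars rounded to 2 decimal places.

Pooled variance s_p² = [159·41.9² + 228·70.0²] / (160+229−2) = 3608.1188, so s_p = 60.0676.
SE_diff = s_p·√(1/n₁ + 1/n₂) = 60.0676·√(1/160 + 1/229) = 6.1892.
z* = 1.960; margin = 1.960 × 6.1892 = 12.1308.
Difference = 341.8 − 359.5 = -17.7000.
-17.7000 ± 12.1308 → (-29.83, -5.57).

(-29.83, -5.57)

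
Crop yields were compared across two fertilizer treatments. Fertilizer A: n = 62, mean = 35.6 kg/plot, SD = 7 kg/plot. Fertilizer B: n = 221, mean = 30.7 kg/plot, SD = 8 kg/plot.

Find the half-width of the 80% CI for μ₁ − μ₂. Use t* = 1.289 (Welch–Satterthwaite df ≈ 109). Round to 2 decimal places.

Per-group SEs: s₁/√n₁ = 7/√62 = 0.8890, s₂/√n₂ = 8/√221 = 0.5381.
Unpooled SE of the difference: √(0.790321 + 0.28955161) = 1.0392.
Margin of error = t* · SE = 1.289 × 1.0392 = 1.3395.

1.34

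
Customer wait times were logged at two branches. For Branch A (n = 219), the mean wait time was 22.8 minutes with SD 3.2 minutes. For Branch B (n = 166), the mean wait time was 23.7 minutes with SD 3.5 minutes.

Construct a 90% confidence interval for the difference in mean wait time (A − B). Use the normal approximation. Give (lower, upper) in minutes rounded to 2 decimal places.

(-1.47, -0.33)

SE₁ = s₁/√n₁ = 3.2/√219 = 0.2162; SE₂ = 3.5/√166 = 0.2717.
Independent samples, unequal variances: SE_diff = √(SE₁² + SE₂²) = √(0.04674244 + 0.07382089) = 0.3472.
z* = 1.645, so margin of error = 1.645 × 0.3472 = 0.5711.
Difference in means = 22.8 − 23.7 = -0.9000.
-0.9000 ± 0.5711 → (-1.47, -0.33).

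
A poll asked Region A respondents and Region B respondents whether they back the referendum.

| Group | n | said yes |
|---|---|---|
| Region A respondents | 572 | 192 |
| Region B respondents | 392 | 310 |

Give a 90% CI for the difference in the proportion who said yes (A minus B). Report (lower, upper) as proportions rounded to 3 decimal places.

(-0.502, -0.408)

First, p̂₁ = 192/572 = 0.3357; p̂₂ = 310/392 = 0.7908.
The two standard errors are √(0.3357×0.6643/572) = 0.01975 and √(0.7908×0.2092/392) = 0.02054.
Because the samples are independent, SE_diff = √(0.01975² + 0.02054²) = 0.02849.
Using z* = 1.645 for 90%, ME = 1.645 × 0.02849 = 0.04687.
p̂₁ − p̂₂ = -0.4551; interval -0.4551 ± 0.04687 gives (-0.502, -0.408).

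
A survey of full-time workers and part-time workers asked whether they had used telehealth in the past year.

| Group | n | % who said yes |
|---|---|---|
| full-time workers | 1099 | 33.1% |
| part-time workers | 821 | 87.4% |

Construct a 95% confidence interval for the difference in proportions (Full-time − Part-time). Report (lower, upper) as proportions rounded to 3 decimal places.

The two standard errors are √(0.3310×0.6690/1099) = 0.01419 and √(0.8740×0.1260/821) = 0.01158.
Because the samples are independent, SE_diff = √(0.01419² + 0.01158²) = 0.01832.
Using z* = 1.960 for 95%, ME = 1.960 × 0.01832 = 0.03591.
p̂₁ − p̂₂ = -0.5430; interval -0.5430 ± 0.03591 gives (-0.579, -0.507).

(-0.579, -0.507)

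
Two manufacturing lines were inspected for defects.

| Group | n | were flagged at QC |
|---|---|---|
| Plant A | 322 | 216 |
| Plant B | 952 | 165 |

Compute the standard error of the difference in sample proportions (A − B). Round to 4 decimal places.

0.0289

Sample proportions: 216/322 = 0.6708, 165/952 = 0.1733.
Each SE is √(p̂(1−p̂)/n): √(0.6708·0.3292/322) = 0.02619 and √(0.1733·0.8267/952) = 0.01227.
SE(p̂₁ − p̂₂) = √(SE₁² + SE₂²) = √(0.0006859161 + 0.0001505529) = 0.02892, since the two samples are independent.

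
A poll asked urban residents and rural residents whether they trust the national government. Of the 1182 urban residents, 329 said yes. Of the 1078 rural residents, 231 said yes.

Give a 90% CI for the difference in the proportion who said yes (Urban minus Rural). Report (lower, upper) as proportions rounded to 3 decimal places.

(0.034, 0.094)

First, p̂₁ = 329/1182 = 0.2783; p̂₂ = 231/1078 = 0.2143.
The two standard errors are √(0.2783×0.7217/1182) = 0.01304 and √(0.2143×0.7857/1078) = 0.01250.
Because the samples are independent, SE_diff = √(0.01304² + 0.01250²) = 0.01806.
Using z* = 1.645 for 90%, ME = 1.645 × 0.01806 = 0.02971.
p̂₁ − p̂₂ = 0.0640; interval 0.0640 ± 0.02971 gives (0.034, 0.094).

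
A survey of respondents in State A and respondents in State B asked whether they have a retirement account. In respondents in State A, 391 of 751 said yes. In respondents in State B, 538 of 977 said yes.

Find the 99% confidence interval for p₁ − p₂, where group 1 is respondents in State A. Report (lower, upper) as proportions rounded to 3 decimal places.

(-0.092, 0.032)

First, p̂₁ = 391/751 = 0.5206; p̂₂ = 538/977 = 0.5507.
The two standard errors are √(0.5206×0.4794/751) = 0.01823 and √(0.5507×0.4493/977) = 0.01591.
Because the samples are independent, SE_diff = √(0.01823² + 0.01591²) = 0.02420.
Using z* = 2.576 for 99%, ME = 2.576 × 0.02420 = 0.06234.
p̂₁ − p̂₂ = -0.0301; interval -0.0301 ± 0.06234 gives (-0.092, 0.032).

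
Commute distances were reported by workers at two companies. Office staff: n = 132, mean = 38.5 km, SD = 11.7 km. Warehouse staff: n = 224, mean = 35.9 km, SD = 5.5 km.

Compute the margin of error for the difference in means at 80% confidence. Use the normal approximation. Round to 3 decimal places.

Per-group SEs: s₁/√n₁ = 11.7/√132 = 1.0184, s₂/√n₂ = 5.5/√224 = 0.3675.
Unpooled SE of the difference: √(1.03713856 + 0.13505625) = 1.0827.
Margin of error = z* · SE = 1.282 × 1.0827 = 1.3880.

1.388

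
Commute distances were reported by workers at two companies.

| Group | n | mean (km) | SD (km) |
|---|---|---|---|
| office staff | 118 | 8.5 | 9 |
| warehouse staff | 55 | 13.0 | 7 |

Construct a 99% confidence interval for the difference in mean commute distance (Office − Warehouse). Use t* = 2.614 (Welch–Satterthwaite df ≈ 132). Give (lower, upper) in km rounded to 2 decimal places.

(-7.78, -1.22)

Standard errors of each mean: 9/√118 = 0.8285 and 7/√55 = 0.9439.
SE(x̄₁ − x̄₂) = √(0.8285² + 0.9439²) = 1.2559 for independent samples with unequal variances.
With t* = 2.614, the margin is 2.614 × 1.2559 = 3.2829.
x̄₁ − x̄₂ = 8.5 − 13.0 = -4.5000; the interval is -4.5000 ± 3.2829 = (-7.78, -1.22).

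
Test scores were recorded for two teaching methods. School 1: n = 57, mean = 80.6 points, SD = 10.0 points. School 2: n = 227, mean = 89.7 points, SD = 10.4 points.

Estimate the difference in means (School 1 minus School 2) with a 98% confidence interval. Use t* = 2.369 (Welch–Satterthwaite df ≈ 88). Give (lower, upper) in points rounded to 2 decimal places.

(-12.64, -5.56)

SE₁ = s₁/√n₁ = 10.0/√57 = 1.3245; SE₂ = 10.4/√227 = 0.6903.
Independent samples, unequal variances: SE_diff = √(SE₁² + SE₂²) = √(1.75430025 + 0.47651409) = 1.4936.
t* = 2.369, so margin of error = 2.369 × 1.4936 = 3.5383.
Difference in means = 80.6 − 89.7 = -9.1000.
-9.1000 ± 3.5383 → (-12.64, -5.56).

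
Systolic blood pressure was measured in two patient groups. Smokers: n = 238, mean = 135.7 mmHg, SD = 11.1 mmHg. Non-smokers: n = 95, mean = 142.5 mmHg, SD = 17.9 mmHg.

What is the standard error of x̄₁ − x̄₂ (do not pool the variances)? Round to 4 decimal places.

1.9724

Per-group SEs: s₁/√n₁ = 11.1/√238 = 0.7195, s₂/√n₂ = 17.9/√95 = 1.8365.
Unpooled SE of the difference: √(0.51768025 + 3.37273225) = 1.9724.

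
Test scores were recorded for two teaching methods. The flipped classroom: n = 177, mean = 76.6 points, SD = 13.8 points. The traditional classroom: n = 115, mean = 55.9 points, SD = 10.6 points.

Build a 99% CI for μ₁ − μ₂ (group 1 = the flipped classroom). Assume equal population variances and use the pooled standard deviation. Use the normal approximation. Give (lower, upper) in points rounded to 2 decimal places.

s_p = √[((n₁−1)s₁² + (n₂−1)s₂²)/(n₁+n₂−2)] = √[(176·13.8² + 114·10.6²)/290] = 12.6391.
SE = 12.6391·√(1/177 + 1/115) = 1.5138.
With z* = 2.576, margin = 2.576 × 1.5138 = 3.8995.
x̄₁ − x̄₂ = 76.6 − 55.9 = 20.7000; interval 20.7000 ± 3.8995 = (16.80, 24.60).

(16.80, 24.60)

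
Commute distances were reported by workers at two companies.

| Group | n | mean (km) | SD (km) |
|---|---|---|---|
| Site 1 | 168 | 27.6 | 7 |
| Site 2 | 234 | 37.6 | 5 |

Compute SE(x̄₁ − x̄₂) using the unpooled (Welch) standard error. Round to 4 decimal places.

SE₁ = s₁/√n₁ = 7/√168 = 0.5401; SE₂ = 5/√234 = 0.3269.
Independent samples, unequal variances: SE_diff = √(SE₁² + SE₂²) = √(0.29170801 + 0.10686361) = 0.6313.

0.6313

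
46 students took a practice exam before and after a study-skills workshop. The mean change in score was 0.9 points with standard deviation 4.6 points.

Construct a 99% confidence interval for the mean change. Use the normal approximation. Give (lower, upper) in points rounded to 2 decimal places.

(-0.85, 2.65)

Paired design: SE = s_d/√n = 4.6/√46 = 0.6782.
z* = 2.576; margin of error = 2.576 × 0.6782 = 1.7470.
0.9 ± 1.7470 → (-0.85, 2.65).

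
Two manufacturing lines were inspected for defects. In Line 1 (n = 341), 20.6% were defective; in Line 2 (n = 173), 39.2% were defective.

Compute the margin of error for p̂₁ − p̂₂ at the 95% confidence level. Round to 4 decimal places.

0.0845

SE₁ = √(p̂₁(1−p̂₁)/n₁) = √(0.2060·0.7940/341) = 0.02190; SE₂ = √(0.3920·0.6080/173) = 0.03712.
Independent samples: SE of the difference = √(SE₁² + SE₂²) = √(0.00047961 + 0.0013778944) = 0.04310.
z* for 95% confidence is 1.960, so the margin of error is 1.960 × 0.04310 = 0.08448.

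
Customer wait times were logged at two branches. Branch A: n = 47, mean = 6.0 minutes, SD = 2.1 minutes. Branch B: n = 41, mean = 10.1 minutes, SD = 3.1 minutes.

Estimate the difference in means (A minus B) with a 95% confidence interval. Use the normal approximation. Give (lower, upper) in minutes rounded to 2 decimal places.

(-5.22, -2.98)

Standard errors of each mean: 2.1/√47 = 0.3063 and 3.1/√41 = 0.4841.
SE(x̄₁ − x̄₂) = √(0.3063² + 0.4841²) = 0.5729 for independent samples with unequal variances.
With z* = 1.960, the margin is 1.960 × 0.5729 = 1.1229.
x̄₁ − x̄₂ = 6.0 − 10.1 = -4.1000; the interval is -4.1000 ± 1.1229 = (-5.22, -2.98).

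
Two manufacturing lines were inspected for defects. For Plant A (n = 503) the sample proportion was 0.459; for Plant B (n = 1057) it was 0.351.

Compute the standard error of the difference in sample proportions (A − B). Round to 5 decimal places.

Each SE is √(p̂(1−p̂)/n): √(0.4590·0.5410/503) = 0.02222 and √(0.3510·0.6490/1057) = 0.01468.
SE(p̂₁ − p̂₂) = √(SE₁² + SE₂²) = √(0.0004937284 + 0.0002155024) = 0.02663, since the two samples are independent.

0.02663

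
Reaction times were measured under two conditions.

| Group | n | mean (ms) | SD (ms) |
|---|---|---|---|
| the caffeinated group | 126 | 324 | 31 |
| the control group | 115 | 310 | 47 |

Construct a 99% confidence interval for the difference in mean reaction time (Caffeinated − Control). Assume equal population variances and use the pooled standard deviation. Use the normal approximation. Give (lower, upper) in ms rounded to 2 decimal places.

(0.89, 27.11)

Pooled variance s_p² = [125·31² + 114·47²] / (126+115−2) = 1556.2803, so s_p = 39.4497.
SE_diff = s_p·√(1/n₁ + 1/n₂) = 39.4497·√(1/126 + 1/115) = 5.0877.
z* = 2.576; margin = 2.576 × 5.0877 = 13.1059.
Difference = 324 − 310 = 14.0000.
14.0000 ± 13.1059 → (0.89, 27.11).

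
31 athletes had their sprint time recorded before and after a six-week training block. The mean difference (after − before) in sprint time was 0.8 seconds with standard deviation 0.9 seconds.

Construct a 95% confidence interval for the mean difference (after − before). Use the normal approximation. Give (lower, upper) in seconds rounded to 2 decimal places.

(0.48, 1.12)

Paired design: SE = s_d/√n = 0.9/√31 = 0.1616.
z* = 1.960; margin of error = 1.960 × 0.1616 = 0.3167.
0.8 ± 0.3167 → (0.48, 1.12).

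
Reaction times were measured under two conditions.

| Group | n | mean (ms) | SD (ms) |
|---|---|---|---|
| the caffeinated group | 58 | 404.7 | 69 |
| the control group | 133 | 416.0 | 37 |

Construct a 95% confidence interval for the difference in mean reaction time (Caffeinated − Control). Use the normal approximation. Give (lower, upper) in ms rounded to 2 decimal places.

(-30.14, 7.54)

Per-group SEs: s₁/√n₁ = 69/√58 = 9.0601, s₂/√n₂ = 37/√133 = 3.2083.
Unpooled SE of the difference: √(82.08541201 + 10.29318889) = 9.6114.
Margin of error = z* · SE = 1.960 × 9.6114 = 18.8383.
x̄₁ − x̄₂ = 404.7 − 416.0 = -11.3000.
CI: -11.3000 ± 18.8383 = (-30.14, 7.54).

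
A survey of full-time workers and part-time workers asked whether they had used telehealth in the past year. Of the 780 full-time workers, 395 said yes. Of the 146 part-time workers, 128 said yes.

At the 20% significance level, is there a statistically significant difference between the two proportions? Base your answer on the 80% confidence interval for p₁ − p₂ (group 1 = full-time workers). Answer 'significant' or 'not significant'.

significant

First, p̂₁ = 395/780 = 0.5064; p̂₂ = 128/146 = 0.8767.
The two standard errors are √(0.5064×0.4936/780) = 0.01790 and √(0.8767×0.1233/146) = 0.02721.
Because the samples are independent, SE_diff = √(0.01790² + 0.02721²) = 0.03257.
Using z* = 1.282 for 80%, ME = 1.282 × 0.03257 = 0.04175.
p̂₁ − p̂₂ = -0.3703; interval -0.3703 ± 0.04175 gives (-0.41205, -0.32855).
The interval (-0.41205, -0.32855) does not contain 0, so the difference is significant.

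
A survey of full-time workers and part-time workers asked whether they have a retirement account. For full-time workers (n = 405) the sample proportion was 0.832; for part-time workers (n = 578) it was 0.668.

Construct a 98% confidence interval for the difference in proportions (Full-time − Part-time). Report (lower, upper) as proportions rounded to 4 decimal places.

The two standard errors are √(0.8320×0.1680/405) = 0.01858 and √(0.6680×0.3320/578) = 0.01959.
Because the samples are independent, SE_diff = √(0.01858² + 0.01959²) = 0.02700.
Using z* = 2.326 for 98%, ME = 2.326 × 0.02700 = 0.06280.
p̂₁ − p̂₂ = 0.1640; interval 0.1640 ± 0.06280 gives (0.1012, 0.2268).

(0.1012, 0.2268)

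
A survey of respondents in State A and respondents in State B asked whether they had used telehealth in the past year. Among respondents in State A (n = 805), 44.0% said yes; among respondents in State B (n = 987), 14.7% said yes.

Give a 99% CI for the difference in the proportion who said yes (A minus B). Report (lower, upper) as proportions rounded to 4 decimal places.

(0.2394, 0.3466)

SE₁ = √(p̂₁(1−p̂₁)/n₁) = √(0.4400·0.5600/805) = 0.01750; SE₂ = √(0.1470·0.8530/987) = 0.01127.
Independent samples: SE of the difference = √(SE₁² + SE₂²) = √(0.00030625 + 0.0001270129) = 0.02081.
z* for 99% confidence is 2.576, so the margin of error is 2.576 × 0.02081 = 0.05361.
Point estimate p̂₁ − p̂₂ = 0.4400 − 0.1470 = 0.2930.
0.2930 ± 0.05361 → (0.2394, 0.3466).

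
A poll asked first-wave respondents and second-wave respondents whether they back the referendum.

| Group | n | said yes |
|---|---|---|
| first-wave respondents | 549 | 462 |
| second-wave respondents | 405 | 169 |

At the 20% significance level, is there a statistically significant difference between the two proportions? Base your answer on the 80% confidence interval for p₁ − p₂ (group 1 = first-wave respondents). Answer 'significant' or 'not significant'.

Sample proportions: 462/549 = 0.8415, 169/405 = 0.4173.
Each SE is √(p̂(1−p̂)/n): √(0.8415·0.1585/549) = 0.01559 and √(0.4173·0.5827/405) = 0.02450.
SE(p̂₁ − p̂₂) = √(SE₁² + SE₂²) = √(0.0002430481 + 0.00060025) = 0.02904, since the two samples are independent.
At 80% confidence z* = 1.282; margin = 1.282 × 0.02904 = 0.03723.
The difference is 0.8415 − 0.4173 = 0.4242, so the interval is 0.4242 ± 0.03723 = (0.38697, 0.46143).
The interval (0.38697, 0.46143) does not contain 0, so the difference is significant.

significant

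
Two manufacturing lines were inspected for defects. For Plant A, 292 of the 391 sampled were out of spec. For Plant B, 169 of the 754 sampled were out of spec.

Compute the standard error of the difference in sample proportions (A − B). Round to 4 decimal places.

p̂₁ = 292/391 = 0.7468 and p̂₂ = 169/754 = 0.2241.
SE₁ = √(p̂₁(1−p̂₁)/n₁) = √(0.7468·0.2532/391) = 0.02199; SE₂ = √(0.2241·0.7759/754) = 0.01519.
Independent samples: SE of the difference = √(SE₁² + SE₂²) = √(0.0004835601 + 0.0002307361) = 0.02673.

0.0267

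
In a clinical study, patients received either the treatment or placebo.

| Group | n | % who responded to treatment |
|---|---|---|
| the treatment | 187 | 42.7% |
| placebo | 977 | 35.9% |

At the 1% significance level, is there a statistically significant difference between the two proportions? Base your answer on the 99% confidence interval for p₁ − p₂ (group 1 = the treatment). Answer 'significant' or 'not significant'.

The two standard errors are √(0.4270×0.5730/187) = 0.03617 and √(0.3590×0.6410/977) = 0.01535.
Because the samples are independent, SE_diff = √(0.03617² + 0.01535²) = 0.03929.
Using z* = 2.576 for 99%, ME = 2.576 × 0.03929 = 0.10121.
p̂₁ − p̂₂ = 0.0680; interval 0.0680 ± 0.10121 gives (-0.03321, 0.16921).
The interval (-0.03321, 0.16921) contains 0, so the difference is not significant.

not significant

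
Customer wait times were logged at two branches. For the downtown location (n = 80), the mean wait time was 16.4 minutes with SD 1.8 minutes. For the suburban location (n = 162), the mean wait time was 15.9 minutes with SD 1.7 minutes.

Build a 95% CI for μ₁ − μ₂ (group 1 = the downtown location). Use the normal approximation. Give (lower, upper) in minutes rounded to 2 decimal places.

Per-group SEs: s₁/√n₁ = 1.8/√80 = 0.2012, s₂/√n₂ = 1.7/√162 = 0.1336.
Unpooled SE of the difference: √(0.04048144 + 0.01784896) = 0.2415.
Margin of error = z* · SE = 1.960 × 0.2415 = 0.4733.
x̄₁ − x̄₂ = 16.4 − 15.9 = 0.5000.
CI: 0.5000 ± 0.4733 = (0.03, 0.97).

(0.03, 0.97)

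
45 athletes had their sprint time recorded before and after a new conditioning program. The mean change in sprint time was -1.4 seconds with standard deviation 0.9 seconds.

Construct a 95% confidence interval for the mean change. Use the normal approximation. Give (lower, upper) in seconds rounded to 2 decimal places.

(-1.66, -1.14)

This is a matched-pairs design, so SE = s_d/√n = 0.9/√45 = 0.1342.
Margin = 1.960 × 0.1342 = 0.2630; the interval is -1.4 ± 0.2630 = (-1.66, -1.14).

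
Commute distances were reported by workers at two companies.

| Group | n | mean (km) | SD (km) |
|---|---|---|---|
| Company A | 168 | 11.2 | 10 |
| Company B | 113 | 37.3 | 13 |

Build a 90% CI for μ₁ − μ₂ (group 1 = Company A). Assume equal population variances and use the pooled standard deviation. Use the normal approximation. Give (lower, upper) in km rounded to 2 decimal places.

s_p = √[((n₁−1)s₁² + (n₂−1)s₂²)/(n₁+n₂−2)] = √[(167·10² + 112·13²)/279] = 11.3004.
SE = 11.3004·√(1/168 + 1/113) = 1.3748.
With z* = 1.645, margin = 1.645 × 1.3748 = 2.2615.
x̄₁ − x̄₂ = 11.2 − 37.3 = -26.1000; interval -26.1000 ± 2.2615 = (-28.36, -23.84).

(-28.36, -23.84)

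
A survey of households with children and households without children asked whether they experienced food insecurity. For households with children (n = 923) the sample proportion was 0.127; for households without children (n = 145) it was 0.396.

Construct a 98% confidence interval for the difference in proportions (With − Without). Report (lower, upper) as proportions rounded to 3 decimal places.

SE₁ = √(p̂₁(1−p̂₁)/n₁) = √(0.1270·0.8730/923) = 0.01096; SE₂ = √(0.3960·0.6040/145) = 0.04061.
Independent samples: SE of the difference = √(SE₁² + SE₂²) = √(0.0001201216 + 0.0016491721) = 0.04206.
z* for 98% confidence is 2.326, so the margin of error is 2.326 × 0.04206 = 0.09783.
Point estimate p̂₁ − p̂₂ = 0.1270 − 0.3960 = -0.2690.
-0.2690 ± 0.09783 → (-0.367, -0.171).

(-0.367, -0.171)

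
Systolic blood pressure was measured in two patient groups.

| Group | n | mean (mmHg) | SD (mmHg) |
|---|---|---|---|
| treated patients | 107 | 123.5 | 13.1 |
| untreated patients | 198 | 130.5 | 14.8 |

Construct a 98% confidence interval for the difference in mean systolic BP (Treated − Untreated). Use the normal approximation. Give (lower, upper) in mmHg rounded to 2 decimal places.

(-10.83, -3.17)

Standard errors of each mean: 13.1/√107 = 1.2664 and 14.8/√198 = 1.0518.
SE(x̄₁ − x̄₂) = √(1.2664² + 1.0518²) = 1.6462 for independent samples with unequal variances.
With z* = 2.326, the margin is 2.326 × 1.6462 = 3.8291.
x̄₁ − x̄₂ = 123.5 − 130.5 = -7.0000; the interval is -7.0000 ± 3.8291 = (-10.83, -3.17).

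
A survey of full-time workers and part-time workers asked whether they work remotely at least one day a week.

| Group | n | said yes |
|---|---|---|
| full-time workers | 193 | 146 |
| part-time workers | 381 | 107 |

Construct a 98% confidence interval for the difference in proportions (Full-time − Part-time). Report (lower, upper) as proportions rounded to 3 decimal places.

(0.386, 0.565)

First, p̂₁ = 146/193 = 0.7565; p̂₂ = 107/381 = 0.2808.
The two standard errors are √(0.7565×0.2435/193) = 0.03089 and √(0.2808×0.7192/381) = 0.02302.
Because the samples are independent, SE_diff = √(0.03089² + 0.02302²) = 0.03852.
Using z* = 2.326 for 98%, ME = 2.326 × 0.03852 = 0.08960.
p̂₁ − p̂₂ = 0.4757; interval 0.4757 ± 0.08960 gives (0.386, 0.565).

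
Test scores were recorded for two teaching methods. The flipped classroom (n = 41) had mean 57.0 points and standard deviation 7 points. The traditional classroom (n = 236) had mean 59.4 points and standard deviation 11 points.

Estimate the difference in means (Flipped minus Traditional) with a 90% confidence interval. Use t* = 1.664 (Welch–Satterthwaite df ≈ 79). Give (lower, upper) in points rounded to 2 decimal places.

(-4.57, -0.23)

Per-group SEs: s₁/√n₁ = 7/√41 = 1.0932, s₂/√n₂ = 11/√236 = 0.7160.
Unpooled SE of the difference: √(1.19508624 + 0.512656) = 1.3068.
Margin of error = t* · SE = 1.664 × 1.3068 = 2.1745.
x̄₁ − x̄₂ = 57.0 − 59.4 = -2.4000.
CI: -2.4000 ± 2.1745 = (-4.57, -0.23).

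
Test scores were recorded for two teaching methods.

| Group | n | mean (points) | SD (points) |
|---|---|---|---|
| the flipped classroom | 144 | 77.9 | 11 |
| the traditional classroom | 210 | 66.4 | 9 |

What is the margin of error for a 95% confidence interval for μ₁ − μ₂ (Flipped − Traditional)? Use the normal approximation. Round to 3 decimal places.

Standard errors of each mean: 11/√144 = 0.9167 and 9/√210 = 0.6211.
SE(x̄₁ − x̄₂) = √(0.9167² + 0.6211²) = 1.1073 for independent samples with unequal variances.
With z* = 1.960, the margin is 1.960 × 1.1073 = 2.1703.

2.170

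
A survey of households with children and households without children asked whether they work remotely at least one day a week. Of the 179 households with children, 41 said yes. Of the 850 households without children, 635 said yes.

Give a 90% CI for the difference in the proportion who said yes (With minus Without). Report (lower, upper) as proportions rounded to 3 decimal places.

First, p̂₁ = 41/179 = 0.2291; p̂₂ = 635/850 = 0.7471.
The two standard errors are √(0.2291×0.7709/179) = 0.03141 and √(0.7471×0.2529/850) = 0.01491.
Because the samples are independent, SE_diff = √(0.03141² + 0.01491²) = 0.03477.
Using z* = 1.645 for 90%, ME = 1.645 × 0.03477 = 0.05720.
p̂₁ − p̂₂ = -0.5180; interval -0.5180 ± 0.05720 gives (-0.575, -0.461).

(-0.575, -0.461)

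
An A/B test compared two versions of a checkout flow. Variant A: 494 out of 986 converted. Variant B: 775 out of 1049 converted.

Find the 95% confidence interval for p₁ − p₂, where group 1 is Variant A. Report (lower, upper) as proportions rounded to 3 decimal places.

First, p̂₁ = 494/986 = 0.5010; p̂₂ = 775/1049 = 0.7388.
The two standard errors are √(0.5010×0.4990/986) = 0.01592 and √(0.7388×0.2612/1049) = 0.01356.
Because the samples are independent, SE_diff = √(0.01592² + 0.01356²) = 0.02091.
Using z* = 1.960 for 95%, ME = 1.960 × 0.02091 = 0.04098.
p̂₁ − p̂₂ = -0.2378; interval -0.2378 ± 0.04098 gives (-0.279, -0.197).

(-0.279, -0.197)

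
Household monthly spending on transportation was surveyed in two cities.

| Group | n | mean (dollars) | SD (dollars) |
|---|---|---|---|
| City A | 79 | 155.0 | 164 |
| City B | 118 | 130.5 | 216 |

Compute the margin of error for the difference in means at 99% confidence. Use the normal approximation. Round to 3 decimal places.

69.878

Per-group SEs: s₁/√n₁ = 164/√79 = 18.4514, s₂/√n₂ = 216/√118 = 19.8844.
Unpooled SE of the difference: √(340.45416196 + 395.38936336) = 27.1264.
Margin of error = z* · SE = 2.576 × 27.1264 = 69.8776.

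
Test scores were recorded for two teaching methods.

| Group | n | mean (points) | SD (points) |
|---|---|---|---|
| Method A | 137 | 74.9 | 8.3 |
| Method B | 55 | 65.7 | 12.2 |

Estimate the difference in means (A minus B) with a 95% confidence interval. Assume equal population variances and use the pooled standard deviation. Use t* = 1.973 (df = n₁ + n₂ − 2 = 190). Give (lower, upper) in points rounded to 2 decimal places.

(6.19, 12.21)

Pooled variance s_p² = [136·8.3² + 54·12.2²] / (137+55−2) = 91.6126, so s_p = 9.5714.
SE_diff = s_p·√(1/n₁ + 1/n₂) = 9.5714·√(1/137 + 1/55) = 1.5279.
t* = 1.973; margin = 1.973 × 1.5279 = 3.0145.
Difference = 74.9 − 65.7 = 9.2000.
9.2000 ± 3.0145 → (6.19, 12.21).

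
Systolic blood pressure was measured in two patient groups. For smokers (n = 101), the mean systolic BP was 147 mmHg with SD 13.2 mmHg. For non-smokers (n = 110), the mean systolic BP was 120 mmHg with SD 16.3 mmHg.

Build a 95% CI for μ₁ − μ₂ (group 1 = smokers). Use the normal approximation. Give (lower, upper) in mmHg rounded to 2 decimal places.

Standard errors of each mean: 13.2/√101 = 1.3134 and 16.3/√110 = 1.5541.
SE(x̄₁ − x̄₂) = √(1.3134² + 1.5541²) = 2.0348 for independent samples with unequal variances.
With z* = 1.960, the margin is 1.960 × 2.0348 = 3.9882.
x̄₁ − x̄₂ = 147 − 120 = 27.0000; the interval is 27.0000 ± 3.9882 = (23.01, 30.99).

(23.01, 30.99)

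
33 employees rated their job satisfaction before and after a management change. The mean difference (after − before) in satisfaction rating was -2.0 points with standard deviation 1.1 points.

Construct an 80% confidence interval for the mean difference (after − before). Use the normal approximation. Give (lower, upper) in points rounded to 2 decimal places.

This is a matched-pairs design, so SE = s_d/√n = 1.1/√33 = 0.1915.
Margin = 1.282 × 0.1915 = 0.2455; the interval is -2.0 ± 0.2455 = (-2.25, -1.75).

(-2.25, -1.75)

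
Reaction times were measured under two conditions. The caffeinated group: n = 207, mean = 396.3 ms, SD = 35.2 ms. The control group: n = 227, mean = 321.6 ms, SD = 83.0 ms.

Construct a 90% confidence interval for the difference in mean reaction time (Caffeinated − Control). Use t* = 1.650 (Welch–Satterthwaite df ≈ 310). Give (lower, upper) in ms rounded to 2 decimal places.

Standard errors of each mean: 35.2/√207 = 2.4466 and 83.0/√227 = 5.5089.
SE(x̄₁ − x̄₂) = √(2.4466² + 5.5089²) = 6.0278 for independent samples with unequal variances.
With t* = 1.650, the margin is 1.650 × 6.0278 = 9.9459.
x̄₁ − x̄₂ = 396.3 − 321.6 = 74.7000; the interval is 74.7000 ± 9.9459 = (64.75, 84.65).

(64.75, 84.65)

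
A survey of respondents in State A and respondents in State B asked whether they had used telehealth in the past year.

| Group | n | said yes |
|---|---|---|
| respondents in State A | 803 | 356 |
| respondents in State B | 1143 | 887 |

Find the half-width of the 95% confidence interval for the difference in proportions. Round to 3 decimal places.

0.042

p̂₁ = 356/803 = 0.4433 and p̂₂ = 887/1143 = 0.7760.
SE₁ = √(p̂₁(1−p̂₁)/n₁) = √(0.4433·0.5567/803) = 0.01753; SE₂ = √(0.7760·0.2240/1143) = 0.01233.
Independent samples: SE of the difference = √(SE₁² + SE₂²) = √(0.0003073009 + 0.0001520289) = 0.02143.
z* for 95% confidence is 1.960, so the margin of error is 1.960 × 0.02143 = 0.04200.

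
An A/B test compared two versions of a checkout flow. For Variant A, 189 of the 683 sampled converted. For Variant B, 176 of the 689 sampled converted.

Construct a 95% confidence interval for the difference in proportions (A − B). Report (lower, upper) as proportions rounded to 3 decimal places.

Sample proportions: 189/683 = 0.2767, 176/689 = 0.2554.
Each SE is √(p̂(1−p̂)/n): √(0.2767·0.7233/683) = 0.01712 and √(0.2554·0.7446/689) = 0.01661.
SE(p̂₁ − p̂₂) = √(SE₁² + SE₂²) = √(0.0002930944 + 0.0002758921) = 0.02385, since the two samples are independent.
At 95% confidence z* = 1.960; margin = 1.960 × 0.02385 = 0.04675.
The difference is 0.2767 − 0.2554 = 0.0213, so the interval is 0.0213 ± 0.04675 = (-0.025, 0.068).

(-0.025, 0.068)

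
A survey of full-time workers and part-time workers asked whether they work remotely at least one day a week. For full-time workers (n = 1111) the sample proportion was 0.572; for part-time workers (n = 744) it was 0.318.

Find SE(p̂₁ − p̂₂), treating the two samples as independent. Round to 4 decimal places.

SE₁ = √(p̂₁(1−p̂₁)/n₁) = √(0.5720·0.4280/1111) = 0.01484; SE₂ = √(0.3180·0.6820/744) = 0.01707.
Independent samples: SE of the difference = √(SE₁² + SE₂²) = √(0.0002202256 + 0.0002913849) = 0.02262.

0.0226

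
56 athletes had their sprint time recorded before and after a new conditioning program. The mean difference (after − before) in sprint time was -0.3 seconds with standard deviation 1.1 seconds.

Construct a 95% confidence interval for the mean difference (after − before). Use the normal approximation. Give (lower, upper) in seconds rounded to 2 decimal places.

Paired design: SE = s_d/√n = 1.1/√56 = 0.1470.
z* = 1.960; margin of error = 1.960 × 0.1470 = 0.2881.
-0.3 ± 0.2881 → (-0.59, -0.01).

(-0.59, -0.01)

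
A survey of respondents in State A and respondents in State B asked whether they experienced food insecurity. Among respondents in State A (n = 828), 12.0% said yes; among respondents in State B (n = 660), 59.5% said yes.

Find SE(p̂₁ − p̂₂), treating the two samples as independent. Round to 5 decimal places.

0.02220

SE₁ = √(p̂₁(1−p̂₁)/n₁) = √(0.1200·0.8800/828) = 0.01129; SE₂ = √(0.5950·0.4050/660) = 0.01911.
Independent samples: SE of the difference = √(SE₁² + SE₂²) = √(0.0001274641 + 0.0003651921) = 0.02220.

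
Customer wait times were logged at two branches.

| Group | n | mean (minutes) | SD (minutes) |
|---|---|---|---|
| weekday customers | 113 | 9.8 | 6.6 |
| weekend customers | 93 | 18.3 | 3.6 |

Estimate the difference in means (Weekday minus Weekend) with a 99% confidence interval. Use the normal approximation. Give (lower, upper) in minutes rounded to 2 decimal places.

(-10.37, -6.63)

Per-group SEs: s₁/√n₁ = 6.6/√113 = 0.6209, s₂/√n₂ = 3.6/√93 = 0.3733.
Unpooled SE of the difference: √(0.38551681 + 0.13935289) = 0.7245.
Margin of error = z* · SE = 2.576 × 0.7245 = 1.8663.
x̄₁ − x̄₂ = 9.8 − 18.3 = -8.5000.
CI: -8.5000 ± 1.8663 = (-10.37, -6.63).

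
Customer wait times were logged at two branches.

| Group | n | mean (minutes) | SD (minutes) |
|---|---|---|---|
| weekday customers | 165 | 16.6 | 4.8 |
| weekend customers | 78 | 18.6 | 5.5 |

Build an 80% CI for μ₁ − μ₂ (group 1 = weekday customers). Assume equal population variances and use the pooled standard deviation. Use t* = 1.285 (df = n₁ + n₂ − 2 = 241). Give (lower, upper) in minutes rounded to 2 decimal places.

Pooled variance s_p² = [164·4.8² + 77·5.5²] / (165+78−2) = 25.3436, so s_p = 5.0342.
SE_diff = s_p·√(1/n₁ + 1/n₂) = 5.0342·√(1/165 + 1/78) = 0.6917.
t* = 1.285; margin = 1.285 × 0.6917 = 0.8888.
Difference = 16.6 − 18.6 = -2.0000.
-2.0000 ± 0.8888 → (-2.89, -1.11).

(-2.89, -1.11)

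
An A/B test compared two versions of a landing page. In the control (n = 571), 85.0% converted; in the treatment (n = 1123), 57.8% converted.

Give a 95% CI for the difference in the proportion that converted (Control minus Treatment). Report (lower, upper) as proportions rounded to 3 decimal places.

Each SE is √(p̂(1−p̂)/n): √(0.8500·0.1500/571) = 0.01494 and √(0.5780·0.4220/1123) = 0.01474.
SE(p̂₁ − p̂₂) = √(SE₁² + SE₂²) = √(0.0002232036 + 0.0002172676) = 0.02099, since the two samples are independent.
At 95% confidence z* = 1.960; margin = 1.960 × 0.02099 = 0.04114.
The difference is 0.8500 − 0.5780 = 0.2720, so the interval is 0.2720 ± 0.04114 = (0.231, 0.313).

(0.231, 0.313)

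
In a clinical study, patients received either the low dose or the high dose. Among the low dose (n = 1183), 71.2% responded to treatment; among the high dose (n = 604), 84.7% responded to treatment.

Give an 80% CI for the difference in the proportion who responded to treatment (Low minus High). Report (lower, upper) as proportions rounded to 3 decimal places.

The two standard errors are √(0.7120×0.2880/1183) = 0.01317 and √(0.8470×0.1530/604) = 0.01465.
Because the samples are independent, SE_diff = √(0.01317² + 0.01465²) = 0.01970.
Using z* = 1.282 for 80%, ME = 1.282 × 0.01970 = 0.02526.
p̂₁ − p̂₂ = -0.1350; interval -0.1350 ± 0.02526 gives (-0.160, -0.110).

(-0.160, -0.110)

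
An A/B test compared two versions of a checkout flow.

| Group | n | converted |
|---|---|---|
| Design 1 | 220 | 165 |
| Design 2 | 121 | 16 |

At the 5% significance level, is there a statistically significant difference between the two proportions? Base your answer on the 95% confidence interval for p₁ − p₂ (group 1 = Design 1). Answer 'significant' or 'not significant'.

p̂₁ = 165/220 = 0.7500 and p̂₂ = 16/121 = 0.1322.
SE₁ = √(p̂₁(1−p̂₁)/n₁) = √(0.7500·0.2500/220) = 0.02919; SE₂ = √(0.1322·0.8678/121) = 0.03079.
Independent samples: SE of the difference = √(SE₁² + SE₂²) = √(0.0008520561 + 0.0009480241) = 0.04243.
z* for 95% confidence is 1.960, so the margin of error is 1.960 × 0.04243 = 0.08316.
Point estimate p̂₁ − p̂₂ = 0.7500 − 0.1322 = 0.6178.
0.6178 ± 0.08316 → (0.53464, 0.70096).
The interval (0.53464, 0.70096) does not contain 0, so the difference is significant.

significant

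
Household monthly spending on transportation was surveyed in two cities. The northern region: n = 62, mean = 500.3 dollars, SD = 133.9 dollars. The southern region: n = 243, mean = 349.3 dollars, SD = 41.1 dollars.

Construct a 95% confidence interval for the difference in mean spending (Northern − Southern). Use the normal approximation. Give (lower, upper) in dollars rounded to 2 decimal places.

(117.27, 184.73)

Standard errors of each mean: 133.9/√62 = 17.0053 and 41.1/√243 = 2.6366.
SE(x̄₁ − x̄₂) = √(17.0053² + 2.6366²) = 17.2085 for independent samples with unequal variances.
With z* = 1.960, the margin is 1.960 × 17.2085 = 33.7287.
x̄₁ − x̄₂ = 500.3 − 349.3 = 151.0000; the interval is 151.0000 ± 33.7287 = (117.27, 184.73).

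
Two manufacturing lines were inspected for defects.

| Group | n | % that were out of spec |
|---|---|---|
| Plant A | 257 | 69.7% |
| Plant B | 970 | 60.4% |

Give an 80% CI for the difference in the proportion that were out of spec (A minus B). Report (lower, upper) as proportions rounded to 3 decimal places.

(0.051, 0.135)

The two standard errors are √(0.6970×0.3030/257) = 0.02867 and √(0.6040×0.3960/970) = 0.01570.
Because the samples are independent, SE_diff = √(0.02867² + 0.01570²) = 0.03269.
Using z* = 1.282 for 80%, ME = 1.282 × 0.03269 = 0.04191.
p̂₁ − p̂₂ = 0.0930; interval 0.0930 ± 0.04191 gives (0.051, 0.135).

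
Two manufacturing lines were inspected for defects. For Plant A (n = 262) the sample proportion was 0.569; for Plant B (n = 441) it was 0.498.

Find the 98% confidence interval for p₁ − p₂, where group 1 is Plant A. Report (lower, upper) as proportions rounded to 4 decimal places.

The two standard errors are √(0.5690×0.4310/262) = 0.03059 and √(0.4980×0.5020/441) = 0.02381.
Because the samples are independent, SE_diff = √(0.03059² + 0.02381²) = 0.03876.
Using z* = 2.326 for 98%, ME = 2.326 × 0.03876 = 0.09016.
p̂₁ − p̂₂ = 0.0710; interval 0.0710 ± 0.09016 gives (-0.0192, 0.1612).

(-0.0192, 0.1612)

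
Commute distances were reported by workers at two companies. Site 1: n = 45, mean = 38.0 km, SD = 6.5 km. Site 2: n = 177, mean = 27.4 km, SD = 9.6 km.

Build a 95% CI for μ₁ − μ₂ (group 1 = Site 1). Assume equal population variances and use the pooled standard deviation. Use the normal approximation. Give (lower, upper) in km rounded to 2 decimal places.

Pooled variance s_p² = [44·6.5² + 176·9.6²] / (45+177−2) = 82.1780, so s_p = 9.0652.
SE_diff = s_p·√(1/n₁ + 1/n₂) = 9.0652·√(1/45 + 1/177) = 1.5134.
z* = 1.960; margin = 1.960 × 1.5134 = 2.9663.
Difference = 38.0 − 27.4 = 10.6000.
10.6000 ± 2.9663 → (7.63, 13.57).

(7.63, 13.57)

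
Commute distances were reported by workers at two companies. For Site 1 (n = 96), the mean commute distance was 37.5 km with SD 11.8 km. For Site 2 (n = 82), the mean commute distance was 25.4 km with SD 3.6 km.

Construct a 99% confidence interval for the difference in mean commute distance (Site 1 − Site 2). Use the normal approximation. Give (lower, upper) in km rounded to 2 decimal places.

(8.83, 15.37)

Per-group SEs: s₁/√n₁ = 11.8/√96 = 1.2043, s₂/√n₂ = 3.6/√82 = 0.3976.
Unpooled SE of the difference: √(1.45033849 + 0.15808576) = 1.2682.
Margin of error = z* · SE = 2.576 × 1.2682 = 3.2669.
x̄₁ − x̄₂ = 37.5 − 25.4 = 12.1000.
CI: 12.1000 ± 3.2669 = (8.83, 15.37).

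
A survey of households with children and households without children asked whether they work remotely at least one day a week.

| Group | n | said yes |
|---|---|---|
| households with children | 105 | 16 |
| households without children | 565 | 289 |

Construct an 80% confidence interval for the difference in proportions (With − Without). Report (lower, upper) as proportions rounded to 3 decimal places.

First, p̂₁ = 16/105 = 0.1524; p̂₂ = 289/565 = 0.5115.
The two standard errors are √(0.1524×0.8476/105) = 0.03507 and √(0.5115×0.4885/565) = 0.02103.
Because the samples are independent, SE_diff = √(0.03507² + 0.02103²) = 0.04089.
Using z* = 1.282 for 80%, ME = 1.282 × 0.04089 = 0.05242.
p̂₁ − p̂₂ = -0.3591; interval -0.3591 ± 0.05242 gives (-0.412, -0.307).

(-0.412, -0.307)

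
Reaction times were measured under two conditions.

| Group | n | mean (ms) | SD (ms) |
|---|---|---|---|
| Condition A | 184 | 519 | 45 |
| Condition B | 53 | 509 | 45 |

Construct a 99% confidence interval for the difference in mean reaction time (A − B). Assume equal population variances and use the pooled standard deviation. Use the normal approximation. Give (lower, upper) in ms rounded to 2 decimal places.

(-8.07, 28.07)

s_p = √[((n₁−1)s₁² + (n₂−1)s₂²)/(n₁+n₂−2)] = √[(183·45² + 52·45²)/235] = 45.0000.
SE = 45.0000·√(1/184 + 1/53) = 7.0152.
With z* = 2.576, margin = 2.576 × 7.0152 = 18.0712.
x̄₁ − x̄₂ = 519 − 509 = 10.0000; interval 10.0000 ± 18.0712 = (-8.07, 28.07).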